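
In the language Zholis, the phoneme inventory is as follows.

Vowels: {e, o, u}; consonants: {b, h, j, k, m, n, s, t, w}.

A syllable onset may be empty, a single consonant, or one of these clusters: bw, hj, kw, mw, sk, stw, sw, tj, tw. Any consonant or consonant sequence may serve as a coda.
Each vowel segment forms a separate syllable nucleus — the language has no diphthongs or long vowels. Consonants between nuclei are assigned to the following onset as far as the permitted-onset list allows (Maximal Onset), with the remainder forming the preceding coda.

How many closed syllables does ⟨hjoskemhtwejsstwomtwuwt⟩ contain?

Vowels present: o, e, e, o, u; each is a nucleus, giving 5 syllables.
σ1/σ2 boundary: cluster /sk/ — /sk/ is itself a permitted onset, so the whole cluster goes right; preceding coda = ∅.
σ2/σ3 boundary: /mhtw/; trying suffixes from longest down, /tw/ is the first permitted one, so coda /mh/ | onset /tw/.
σ3/σ4 boundary: cluster /jsstw/ — the longest permitted-onset suffix is /stw/; onset = /stw/, preceding coda = /js/.
σ4/σ5 boundary: /mtw/; trying suffixes from longest down, /tw/ is the first permitted one, so coda /m/ | onset /tw/.
Putting it together: hjo.skemh.twejs.stwom.twuwt.
Classifying each syllable: /hjo/ (open), /skemh/ (closed), /twejs/ (closed), /stwom/ (closed), /twuwt/ (closed).
Closed syllables: 4.

4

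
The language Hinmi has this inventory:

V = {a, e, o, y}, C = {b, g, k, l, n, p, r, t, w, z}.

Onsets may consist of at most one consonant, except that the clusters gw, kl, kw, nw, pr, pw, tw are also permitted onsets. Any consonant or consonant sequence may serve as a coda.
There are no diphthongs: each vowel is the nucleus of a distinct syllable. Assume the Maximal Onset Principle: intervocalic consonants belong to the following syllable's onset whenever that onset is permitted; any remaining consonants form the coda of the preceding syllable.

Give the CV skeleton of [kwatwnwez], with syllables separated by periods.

Vowels present: a, e; each is a nucleus, giving 2 syllables.
σ1/σ2 boundary: cluster /twnw/ — the longest permitted-onset suffix is /nw/; onset = /nw/, preceding coda = /tw/.
Result: kwatw.nwez.
Mapping each syllable to C/V: /kwatw/ → CCVCC, /nwez/ → CCVC.

CCVCC.CCVC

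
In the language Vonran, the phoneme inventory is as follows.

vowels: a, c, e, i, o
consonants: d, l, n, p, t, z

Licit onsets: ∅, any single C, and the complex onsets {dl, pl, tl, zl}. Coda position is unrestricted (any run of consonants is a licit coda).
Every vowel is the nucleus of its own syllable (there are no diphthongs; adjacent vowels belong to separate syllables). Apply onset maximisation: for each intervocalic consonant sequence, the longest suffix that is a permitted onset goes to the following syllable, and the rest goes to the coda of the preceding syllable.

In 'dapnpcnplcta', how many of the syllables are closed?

2

Nuclei (vowels): a, c, c, a → 4 syllables.
Between /a/ (V1) and /c/ (V2): /pnp/ splits as /pn/ + /p/ (/p/ is the longest suffix that is a licit onset).
Between /c/ (V2) and /c/ (V3): /npl/ splits as /n/ + /pl/ (/pl/ is the longest suffix that is a licit onset).
Between /c/ (V3) and /a/ (V4): /t/ is a single consonant, so it becomes the next onset.
Syllabification: dapn.pcn.plc.ta.
Classifying each syllable: /dapn/ (closed), /pcn/ (closed), /plc/ (open), /ta/ (open).
Closed syllables: 2.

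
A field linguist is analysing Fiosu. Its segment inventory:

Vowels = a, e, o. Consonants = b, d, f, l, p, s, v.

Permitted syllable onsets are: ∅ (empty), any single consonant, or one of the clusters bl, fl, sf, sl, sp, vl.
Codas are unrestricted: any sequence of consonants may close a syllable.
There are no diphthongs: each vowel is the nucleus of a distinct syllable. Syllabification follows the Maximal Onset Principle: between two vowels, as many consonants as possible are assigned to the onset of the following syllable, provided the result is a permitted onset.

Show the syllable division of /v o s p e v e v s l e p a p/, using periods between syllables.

Vowels present: o, e, e, e, a; each is a nucleus, giving 5 syllables.
Between /o/ (V1) and /e/ (V2): cluster /sp/ — /sp/ is itself a permitted onset, so the whole cluster goes right; preceding coda = ∅.
Between /e/ (V2) and /e/ (V3): /v/ is a single consonant, so it becomes the next onset.
Between /e/ (V3) and /e/ (V4): /vsl/ splits as /v/ + /sl/ (/sl/ is the longest suffix that is a licit onset).
Between /e/ (V4) and /a/ (V5): just /p/ — single C goes to the following onset.

vo.spe.vev.sle.pap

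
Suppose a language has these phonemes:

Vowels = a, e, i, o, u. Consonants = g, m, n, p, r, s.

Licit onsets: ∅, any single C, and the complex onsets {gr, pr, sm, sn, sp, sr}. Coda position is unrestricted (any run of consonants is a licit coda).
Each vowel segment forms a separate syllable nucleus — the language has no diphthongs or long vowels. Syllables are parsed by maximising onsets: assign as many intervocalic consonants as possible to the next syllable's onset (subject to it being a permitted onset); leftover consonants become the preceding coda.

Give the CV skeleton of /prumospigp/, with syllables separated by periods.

Vowels present: u, o, i; each is a nucleus, giving 3 syllables.
σ1/σ2 boundary: just /m/ — single C goes to the following onset.
σ2/σ3 boundary: /sp/ is a licit onset in full, so it all attaches to the next syllable.
So the parse is pru.mo.spigp.
Mapping each syllable to C/V: /pru/ → CCV, /mo/ → CV, /spigp/ → CCVCC.

CCV.CV.CCVCC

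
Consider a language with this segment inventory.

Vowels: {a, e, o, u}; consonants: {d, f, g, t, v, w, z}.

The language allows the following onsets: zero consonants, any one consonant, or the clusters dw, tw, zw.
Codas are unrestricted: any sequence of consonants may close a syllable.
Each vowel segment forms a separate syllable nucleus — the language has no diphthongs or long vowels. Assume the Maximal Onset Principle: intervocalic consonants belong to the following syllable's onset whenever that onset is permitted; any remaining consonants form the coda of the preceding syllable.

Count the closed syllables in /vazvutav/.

The vowels are a, u, a — 3 nuclei, so 3 syllables.
σ1/σ2 boundary: /zv/ — longest licit onset from the right is /v/, leaving /z/ as coda.
σ2/σ3 boundary: /t/ → onset of the next syllable (single consonants are always licit onsets).
Putting it together: vaz.vu.tav.
Classifying each syllable: /vaz/ (closed), /vu/ (open), /tav/ (closed).
Closed syllables: 2.

2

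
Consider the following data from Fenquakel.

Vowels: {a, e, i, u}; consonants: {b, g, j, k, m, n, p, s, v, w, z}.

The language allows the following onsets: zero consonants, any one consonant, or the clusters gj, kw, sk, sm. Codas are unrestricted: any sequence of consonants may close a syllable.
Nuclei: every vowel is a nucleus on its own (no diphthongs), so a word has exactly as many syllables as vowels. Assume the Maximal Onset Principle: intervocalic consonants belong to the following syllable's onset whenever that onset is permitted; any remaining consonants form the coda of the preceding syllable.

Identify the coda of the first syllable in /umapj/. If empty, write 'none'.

Nuclei (vowels): u, a → 2 syllables.
V1 /u/ – V2 /a/: /m/ → onset of the next syllable (single consonants are always licit onsets).
Result: u.mapj.
Syllable 1 is /u/: onset ∅, nucleus /u/, coda ∅.

none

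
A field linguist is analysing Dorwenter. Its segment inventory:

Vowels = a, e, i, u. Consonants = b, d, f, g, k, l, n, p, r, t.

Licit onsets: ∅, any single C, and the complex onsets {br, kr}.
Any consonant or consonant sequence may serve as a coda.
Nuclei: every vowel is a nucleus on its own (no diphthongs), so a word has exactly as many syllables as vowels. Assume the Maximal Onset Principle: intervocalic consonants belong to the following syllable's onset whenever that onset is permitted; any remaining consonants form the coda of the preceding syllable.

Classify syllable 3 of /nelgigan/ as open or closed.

The vowels are e, i, a — 3 nuclei, so 3 syllables.
V1 /e/ – V2 /i/: /lg/ splits as /l/ + /g/ (/g/ is the longest suffix that is a licit onset).
V2 /i/ – V3 /a/: /g/ → onset of the next syllable (single consonants are always licit onsets).
Syllabification: nel.gi.gan.
Syllable 3 is /gan/ with coda /n/, so it is closed.

closed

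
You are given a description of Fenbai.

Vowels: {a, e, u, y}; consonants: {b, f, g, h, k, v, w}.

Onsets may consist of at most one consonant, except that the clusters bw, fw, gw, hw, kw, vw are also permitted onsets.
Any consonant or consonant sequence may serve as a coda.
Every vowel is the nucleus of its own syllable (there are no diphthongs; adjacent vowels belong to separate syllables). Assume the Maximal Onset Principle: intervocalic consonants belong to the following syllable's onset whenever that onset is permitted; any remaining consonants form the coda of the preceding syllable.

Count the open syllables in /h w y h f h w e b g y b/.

Vowels present: y, e, y; each is a nucleus, giving 3 syllables.
V1 /y/ – V2 /e/: /hfhw/ — longest licit onset from the right is /hw/, leaving /hf/ as coda.
V2 /e/ – V3 /y/: cluster /bg/ — the longest permitted-onset suffix is /g/; onset = /g/, preceding coda = /b/.
So the parse is hwyhf.hweb.gyb.
Classifying each syllable: /hwyhf/ (closed), /hweb/ (closed), /gyb/ (closed).
Open syllables: 0.

0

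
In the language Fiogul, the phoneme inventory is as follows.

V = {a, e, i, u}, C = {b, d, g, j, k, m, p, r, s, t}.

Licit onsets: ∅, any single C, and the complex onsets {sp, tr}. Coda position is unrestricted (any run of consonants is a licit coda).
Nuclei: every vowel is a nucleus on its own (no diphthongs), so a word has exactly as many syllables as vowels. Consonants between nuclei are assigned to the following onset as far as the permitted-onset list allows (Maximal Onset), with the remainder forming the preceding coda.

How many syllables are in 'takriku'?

The vowels are a, i, u — 3 nuclei, so 3 syllables.

3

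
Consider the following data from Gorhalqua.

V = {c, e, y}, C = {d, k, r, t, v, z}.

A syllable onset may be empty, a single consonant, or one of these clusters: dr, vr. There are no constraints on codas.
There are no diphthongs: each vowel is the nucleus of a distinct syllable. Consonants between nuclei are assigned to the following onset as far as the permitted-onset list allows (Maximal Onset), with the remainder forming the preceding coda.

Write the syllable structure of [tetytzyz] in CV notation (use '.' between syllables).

CV.CVC.CVC

Vowels present: e, y, y; each is a nucleus, giving 3 syllables.
Between /e/ (V1) and /y/ (V2): just /t/ — single C goes to the following onset.
Between /y/ (V2) and /y/ (V3): /tz/; trying suffixes from longest down, /z/ is the first permitted one, so coda /t/ | onset /z/.
Putting it together: te.tyt.zyz.
Mapping each syllable to C/V: /te/ → CV, /tyt/ → CVC, /zyz/ → CVC.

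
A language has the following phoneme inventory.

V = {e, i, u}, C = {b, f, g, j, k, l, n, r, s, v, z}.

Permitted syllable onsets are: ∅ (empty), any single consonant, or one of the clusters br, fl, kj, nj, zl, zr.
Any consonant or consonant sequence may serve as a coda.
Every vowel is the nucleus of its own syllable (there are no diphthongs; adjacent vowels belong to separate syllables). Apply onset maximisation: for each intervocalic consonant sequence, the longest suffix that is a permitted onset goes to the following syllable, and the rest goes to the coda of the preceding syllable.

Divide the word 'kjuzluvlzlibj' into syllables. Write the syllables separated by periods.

kju.zluvl.zlibj

The vowels are u, u, i — 3 nuclei, so 3 syllables.
Between /u/ (V1) and /u/ (V2): /zl/ — entire cluster is a permitted onset → onset /zl/, coda ∅.
Between /u/ (V2) and /i/ (V3): /vlzl/ — longest licit onset from the right is /zl/, leaving /vl/ as coda.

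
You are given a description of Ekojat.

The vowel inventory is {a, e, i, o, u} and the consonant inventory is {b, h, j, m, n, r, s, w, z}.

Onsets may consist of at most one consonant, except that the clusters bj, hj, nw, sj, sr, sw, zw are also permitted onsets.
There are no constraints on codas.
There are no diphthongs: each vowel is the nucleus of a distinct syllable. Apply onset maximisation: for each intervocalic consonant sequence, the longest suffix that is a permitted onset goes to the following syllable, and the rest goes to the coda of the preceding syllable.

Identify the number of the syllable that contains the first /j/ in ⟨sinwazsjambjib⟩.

Nuclei (vowels): i, a, a, i → 4 syllables.
V1 /i/ – V2 /a/: /nw/ is a licit onset in full, so it all attaches to the next syllable.
V2 /a/ – V3 /a/: /zsj/ — longest licit onset from the right is /sj/, leaving /z/ as coda.
V3 /a/ – V4 /i/: /mbj/ splits as /m/ + /bj/ (/bj/ is the longest suffix that is a licit onset).
So the parse is si.nwaz.sjam.bjib.
The first /j/ is in the onset of syllable 3 (/sjam/).

3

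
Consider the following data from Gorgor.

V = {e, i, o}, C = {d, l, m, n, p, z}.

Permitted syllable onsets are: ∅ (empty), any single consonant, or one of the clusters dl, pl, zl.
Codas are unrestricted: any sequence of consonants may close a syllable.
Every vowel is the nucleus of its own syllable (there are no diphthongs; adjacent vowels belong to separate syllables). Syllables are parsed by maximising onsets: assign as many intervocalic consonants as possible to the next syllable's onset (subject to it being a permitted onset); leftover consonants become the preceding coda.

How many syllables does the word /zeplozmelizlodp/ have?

5

Vowels present: e, o, e, i, o; each is a nucleus, giving 5 syllables.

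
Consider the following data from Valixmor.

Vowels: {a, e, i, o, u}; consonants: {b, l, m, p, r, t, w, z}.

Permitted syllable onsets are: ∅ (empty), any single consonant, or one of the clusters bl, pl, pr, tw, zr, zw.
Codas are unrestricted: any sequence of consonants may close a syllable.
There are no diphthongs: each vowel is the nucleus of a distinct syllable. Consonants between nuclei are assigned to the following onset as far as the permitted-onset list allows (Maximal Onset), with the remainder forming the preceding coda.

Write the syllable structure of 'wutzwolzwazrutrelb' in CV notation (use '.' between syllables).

The vowels are u, o, a, u, e — 5 nuclei, so 5 syllables.
V1 /u/ – V2 /o/: cluster /tzw/ — the longest permitted-onset suffix is /zw/; onset = /zw/, preceding coda = /t/.
V2 /o/ – V3 /a/: /lzw/ splits as /l/ + /zw/ (/zw/ is the longest suffix that is a licit onset).
V3 /a/ – V4 /u/: cluster /zr/ — /zr/ is itself a permitted onset, so the whole cluster goes right; preceding coda = ∅.
V4 /u/ – V5 /e/: /tr/; trying suffixes from longest down, /r/ is the first permitted one, so coda /t/ | onset /r/.
Result: wut.zwol.zwa.zrut.relb.
Mapping each syllable to C/V: /wut/ → CVC, /zwol/ → CCVC, /zwa/ → CCV, /zrut/ → CCVC, /relb/ → CVCC.

CVC.CCVC.CCV.CCVC.CVCC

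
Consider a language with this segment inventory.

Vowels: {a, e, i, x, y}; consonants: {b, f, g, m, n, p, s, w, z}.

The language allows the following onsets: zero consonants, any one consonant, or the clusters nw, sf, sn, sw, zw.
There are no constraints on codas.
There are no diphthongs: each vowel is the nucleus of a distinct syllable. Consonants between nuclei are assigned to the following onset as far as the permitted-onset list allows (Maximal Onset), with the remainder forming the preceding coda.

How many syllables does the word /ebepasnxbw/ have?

4

Vowels present: e, e, a, x; each is a nucleus, giving 4 syllables.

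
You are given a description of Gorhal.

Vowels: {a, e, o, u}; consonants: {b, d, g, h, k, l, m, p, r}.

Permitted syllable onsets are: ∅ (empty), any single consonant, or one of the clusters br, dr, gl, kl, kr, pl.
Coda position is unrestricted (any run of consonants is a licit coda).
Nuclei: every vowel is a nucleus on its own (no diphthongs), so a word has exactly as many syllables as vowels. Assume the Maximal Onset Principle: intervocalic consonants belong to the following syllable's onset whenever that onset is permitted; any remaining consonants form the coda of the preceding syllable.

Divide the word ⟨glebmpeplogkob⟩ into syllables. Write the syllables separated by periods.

glebm.pe.plog.kob

The vowels are e, e, o, o — 4 nuclei, so 4 syllables.
Between /e/ (V1) and /e/ (V2): /bmp/ — longest licit onset from the right is /p/, leaving /bm/ as coda.
Between /e/ (V2) and /o/ (V3): /pl/ is a licit onset in full, so it all attaches to the next syllable.
Between /o/ (V3) and /o/ (V4): /gk/; trying suffixes from longest down, /k/ is the first permitted one, so coda /g/ | onset /k/.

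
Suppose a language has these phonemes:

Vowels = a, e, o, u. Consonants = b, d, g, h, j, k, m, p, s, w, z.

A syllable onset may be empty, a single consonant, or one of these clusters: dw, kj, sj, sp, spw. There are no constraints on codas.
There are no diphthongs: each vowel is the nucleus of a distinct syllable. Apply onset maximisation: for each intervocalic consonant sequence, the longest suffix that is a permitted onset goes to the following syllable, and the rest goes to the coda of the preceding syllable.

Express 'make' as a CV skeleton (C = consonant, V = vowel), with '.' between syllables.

The vowels are a, e — 2 nuclei, so 2 syllables.
Between /a/ (V1) and /e/ (V2): /k/ → onset of the next syllable (single consonants are always licit onsets).
Syllabification: ma.ke.
Mapping each syllable to C/V: /ma/ → CV, /ke/ → CV.

CV.CV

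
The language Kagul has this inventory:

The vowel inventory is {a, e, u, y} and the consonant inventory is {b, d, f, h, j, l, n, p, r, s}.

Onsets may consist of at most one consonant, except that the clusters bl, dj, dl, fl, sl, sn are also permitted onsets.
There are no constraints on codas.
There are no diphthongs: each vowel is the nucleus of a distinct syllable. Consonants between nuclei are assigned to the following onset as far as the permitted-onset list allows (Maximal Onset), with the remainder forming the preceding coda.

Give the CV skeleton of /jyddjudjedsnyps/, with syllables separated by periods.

Vowels present: y, u, e, y; each is a nucleus, giving 4 syllables.
/y…u/ gap (V1→V2): /ddj/ splits as /d/ + /dj/ (/dj/ is the longest suffix that is a licit onset).
/u…e/ gap (V2→V3): cluster /dj/ — /dj/ is itself a permitted onset, so the whole cluster goes right; preceding coda = ∅.
/e…y/ gap (V3→V4): cluster /dsn/ — the longest permitted-onset suffix is /sn/; onset = /sn/, preceding coda = /d/.
Syllabification: jyd.dju.djed.snyps.
Mapping each syllable to C/V: /jyd/ → CVC, /dju/ → CCV, /djed/ → CCVC, /snyps/ → CCVCC.

CVC.CCV.CCVC.CCVCC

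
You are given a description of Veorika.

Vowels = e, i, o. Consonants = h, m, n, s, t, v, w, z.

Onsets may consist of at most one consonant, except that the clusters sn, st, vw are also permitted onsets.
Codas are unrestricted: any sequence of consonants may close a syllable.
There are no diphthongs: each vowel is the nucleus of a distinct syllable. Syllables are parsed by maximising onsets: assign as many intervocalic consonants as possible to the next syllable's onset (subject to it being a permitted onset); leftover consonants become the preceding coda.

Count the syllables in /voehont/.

Nuclei (vowels): o, e, o → 3 syllables.

3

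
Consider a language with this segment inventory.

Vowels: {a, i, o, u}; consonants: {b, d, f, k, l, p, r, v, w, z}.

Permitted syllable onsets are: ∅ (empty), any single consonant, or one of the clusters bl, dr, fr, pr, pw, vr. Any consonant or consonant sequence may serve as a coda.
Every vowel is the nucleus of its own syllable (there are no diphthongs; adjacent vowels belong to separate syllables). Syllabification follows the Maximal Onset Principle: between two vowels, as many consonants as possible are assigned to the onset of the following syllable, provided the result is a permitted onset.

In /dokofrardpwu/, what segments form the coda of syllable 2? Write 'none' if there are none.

none

Nuclei (vowels): o, o, a, u → 4 syllables.
/o…o/ gap (V1→V2): just /k/ — single C goes to the following onset.
/o…a/ gap (V2→V3): cluster /fr/ — /fr/ is itself a permitted onset, so the whole cluster goes right; preceding coda = ∅.
/a…u/ gap (V3→V4): /rdpw/ — longest licit onset from the right is /pw/, leaving /rd/ as coda.
So the parse is do.ko.frard.pwu.
Syllable 2 is /ko/: onset /k/, nucleus /o/, coda ∅.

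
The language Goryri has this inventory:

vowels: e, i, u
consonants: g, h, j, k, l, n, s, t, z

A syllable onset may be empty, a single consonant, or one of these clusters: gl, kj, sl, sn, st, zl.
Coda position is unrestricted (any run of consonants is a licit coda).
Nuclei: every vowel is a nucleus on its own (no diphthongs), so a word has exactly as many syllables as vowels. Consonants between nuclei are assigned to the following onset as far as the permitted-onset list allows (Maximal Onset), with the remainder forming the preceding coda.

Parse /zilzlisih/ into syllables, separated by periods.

zil.zli.sih

The vowels are i, i, i — 3 nuclei, so 3 syllables.
V1 /i/ – V2 /i/: cluster /lzl/ — the longest permitted-onset suffix is /zl/; onset = /zl/, preceding coda = /l/.
V2 /i/ – V3 /i/: just /s/ — single C goes to the following onset.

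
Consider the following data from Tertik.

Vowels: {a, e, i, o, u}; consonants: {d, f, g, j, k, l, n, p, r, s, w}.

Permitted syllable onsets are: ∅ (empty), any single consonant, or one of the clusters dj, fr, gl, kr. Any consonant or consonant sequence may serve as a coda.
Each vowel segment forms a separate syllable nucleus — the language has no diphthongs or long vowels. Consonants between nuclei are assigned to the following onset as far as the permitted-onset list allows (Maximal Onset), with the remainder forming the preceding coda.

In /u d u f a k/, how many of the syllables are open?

Nuclei (vowels): u, u, a → 3 syllables.
/u…u/ gap (V1→V2): /d/ is a single consonant, so it becomes the next onset.
/u…a/ gap (V2→V3): /f/ is a single consonant, so it becomes the next onset.
Syllabification: u.du.fak.
Classifying each syllable: /u/ (open), /du/ (open), /fak/ (closed).
Open syllables: 2.

2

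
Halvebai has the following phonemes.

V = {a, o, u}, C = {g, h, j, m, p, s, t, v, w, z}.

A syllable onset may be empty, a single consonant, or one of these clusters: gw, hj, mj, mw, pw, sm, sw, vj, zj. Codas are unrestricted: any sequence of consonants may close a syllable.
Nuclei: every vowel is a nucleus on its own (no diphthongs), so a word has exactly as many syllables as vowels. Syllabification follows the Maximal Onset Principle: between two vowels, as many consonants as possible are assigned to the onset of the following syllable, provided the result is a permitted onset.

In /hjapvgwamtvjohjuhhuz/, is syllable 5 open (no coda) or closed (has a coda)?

closed

Nuclei (vowels): a, a, o, u, u → 5 syllables.
/a…a/ gap (V1→V2): /pvgw/ — longest licit onset from the right is /gw/, leaving /pv/ as coda.
/a…o/ gap (V2→V3): /mtvj/ — longest licit onset from the right is /vj/, leaving /mt/ as coda.
/o…u/ gap (V3→V4): /hj/ is a licit onset in full, so it all attaches to the next syllable.
/u…u/ gap (V4→V5): /hh/ splits as /h/ + /h/ (/h/ is the longest suffix that is a licit onset).
Syllabification: hjapv.gwamt.vjo.hjuh.huz.
Syllable 5 is /huz/ with coda /z/, so it is closed.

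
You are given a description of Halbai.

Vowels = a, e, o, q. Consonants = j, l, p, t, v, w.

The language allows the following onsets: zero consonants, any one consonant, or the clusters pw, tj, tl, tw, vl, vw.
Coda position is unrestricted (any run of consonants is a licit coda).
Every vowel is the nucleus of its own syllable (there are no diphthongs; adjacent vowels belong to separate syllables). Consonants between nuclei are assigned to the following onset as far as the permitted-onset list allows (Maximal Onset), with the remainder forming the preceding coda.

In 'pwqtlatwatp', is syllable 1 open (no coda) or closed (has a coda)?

open

The vowels are q, a, a — 3 nuclei, so 3 syllables.
/q…a/ gap (V1→V2): /tl/ is a licit onset in full, so it all attaches to the next syllable.
/a…a/ gap (V2→V3): /tw/ is a licit onset in full, so it all attaches to the next syllable.
Putting it together: pwq.tla.twatp.
Syllable 1 is /pwq/; it ends in its nucleus with no coda, so it is open.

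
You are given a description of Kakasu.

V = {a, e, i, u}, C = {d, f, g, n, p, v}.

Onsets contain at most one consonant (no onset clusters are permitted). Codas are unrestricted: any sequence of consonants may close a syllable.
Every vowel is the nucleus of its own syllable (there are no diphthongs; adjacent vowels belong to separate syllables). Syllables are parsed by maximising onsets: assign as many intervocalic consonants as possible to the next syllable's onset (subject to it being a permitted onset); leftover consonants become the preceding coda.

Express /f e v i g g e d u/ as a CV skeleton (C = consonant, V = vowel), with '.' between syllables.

CV.CVC.CV.CV

The vowels are e, i, e, u — 4 nuclei, so 4 syllables.
Between /e/ (V1) and /i/ (V2): /v/ → onset of the next syllable (single consonants are always licit onsets).
Between /i/ (V2) and /e/ (V3): cluster /gg/ — the longest permitted-onset suffix is /g/; onset = /g/, preceding coda = /g/.
Between /e/ (V3) and /u/ (V4): /d/ is a single consonant, so it becomes the next onset.
Putting it together: fe.vig.ge.du.
Mapping each syllable to C/V: /fe/ → CV, /vig/ → CVC, /ge/ → CV, /du/ → CV.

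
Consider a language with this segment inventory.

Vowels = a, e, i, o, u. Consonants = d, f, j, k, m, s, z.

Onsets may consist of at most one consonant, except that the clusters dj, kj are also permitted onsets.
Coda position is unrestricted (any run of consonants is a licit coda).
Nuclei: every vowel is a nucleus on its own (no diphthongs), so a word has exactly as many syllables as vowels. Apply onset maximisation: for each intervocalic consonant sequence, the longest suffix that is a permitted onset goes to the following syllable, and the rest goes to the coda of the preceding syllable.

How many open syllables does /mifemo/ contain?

Nuclei (vowels): i, e, o → 3 syllables.
Between /i/ (V1) and /e/ (V2): just /f/ — single C goes to the following onset.
Between /e/ (V2) and /o/ (V3): /m/ is a single consonant, so it becomes the next onset.
Putting it together: mi.fe.mo.
Classifying each syllable: /mi/ (open), /fe/ (open), /mo/ (open).
Open syllables: 3.

3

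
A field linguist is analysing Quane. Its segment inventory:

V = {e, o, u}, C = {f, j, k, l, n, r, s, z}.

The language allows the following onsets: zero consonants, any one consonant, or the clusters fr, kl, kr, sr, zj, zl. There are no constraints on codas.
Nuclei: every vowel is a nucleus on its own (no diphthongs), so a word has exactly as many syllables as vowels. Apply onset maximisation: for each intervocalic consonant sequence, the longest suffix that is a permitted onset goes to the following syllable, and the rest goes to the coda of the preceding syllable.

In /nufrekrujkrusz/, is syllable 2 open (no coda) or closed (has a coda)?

Vowels present: u, e, u, u; each is a nucleus, giving 4 syllables.
V1 /u/ – V2 /e/: /fr/ is a licit onset in full, so it all attaches to the next syllable.
V2 /e/ – V3 /u/: /kr/ is a licit onset in full, so it all attaches to the next syllable.
V3 /u/ – V4 /u/: /jkr/; trying suffixes from longest down, /kr/ is the first permitted one, so coda /j/ | onset /kr/.
Result: nu.fre.kruj.krusz.
Syllable 2 is /fre/; it ends in its nucleus with no coda, so it is open.

open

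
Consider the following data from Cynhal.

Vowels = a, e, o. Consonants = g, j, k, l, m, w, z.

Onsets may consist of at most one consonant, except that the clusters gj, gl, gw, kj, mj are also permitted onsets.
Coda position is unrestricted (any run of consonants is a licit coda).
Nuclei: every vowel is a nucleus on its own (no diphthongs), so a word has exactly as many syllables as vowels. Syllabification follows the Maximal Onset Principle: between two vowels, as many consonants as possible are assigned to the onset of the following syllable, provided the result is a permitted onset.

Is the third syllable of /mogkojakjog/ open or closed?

Vowels present: o, o, a, o; each is a nucleus, giving 4 syllables.
V1 /o/ – V2 /o/: /gk/ — longest licit onset from the right is /k/, leaving /g/ as coda.
V2 /o/ – V3 /a/: /j/ → onset of the next syllable (single consonants are always licit onsets).
V3 /a/ – V4 /o/: /kj/ is a licit onset in full, so it all attaches to the next syllable.
Syllabification: mog.ko.ja.kjog.
Syllable 3 is /ja/; it ends in its nucleus with no coda, so it is open.

open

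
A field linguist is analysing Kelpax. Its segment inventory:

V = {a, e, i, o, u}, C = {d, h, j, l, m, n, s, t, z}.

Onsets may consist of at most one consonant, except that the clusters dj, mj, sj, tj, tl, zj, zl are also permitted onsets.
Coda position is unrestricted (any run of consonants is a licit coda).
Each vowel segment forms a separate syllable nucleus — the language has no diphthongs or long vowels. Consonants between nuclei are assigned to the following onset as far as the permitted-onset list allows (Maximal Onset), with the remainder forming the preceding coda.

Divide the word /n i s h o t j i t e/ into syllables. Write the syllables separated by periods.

nis.ho.tji.te

The vowels are i, o, i, e — 4 nuclei, so 4 syllables.
Between /i/ (V1) and /o/ (V2): /sh/; trying suffixes from longest down, /h/ is the first permitted one, so coda /s/ | onset /h/.
Between /o/ (V2) and /i/ (V3): cluster /tj/ — /tj/ is itself a permitted onset, so the whole cluster goes right; preceding coda = ∅.
Between /i/ (V3) and /e/ (V4): just /t/ — single C goes to the following onset.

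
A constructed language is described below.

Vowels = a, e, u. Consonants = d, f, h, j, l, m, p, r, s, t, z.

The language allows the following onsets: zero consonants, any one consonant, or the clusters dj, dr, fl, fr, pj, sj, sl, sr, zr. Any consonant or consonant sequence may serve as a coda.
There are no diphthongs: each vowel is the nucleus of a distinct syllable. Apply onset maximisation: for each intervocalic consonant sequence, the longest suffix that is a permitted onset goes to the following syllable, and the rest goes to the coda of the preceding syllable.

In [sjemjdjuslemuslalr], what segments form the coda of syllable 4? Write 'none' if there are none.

none

Vowels present: e, u, e, u, a; each is a nucleus, giving 5 syllables.
Between /e/ (V1) and /u/ (V2): /mjdj/ splits as /mj/ + /dj/ (/dj/ is the longest suffix that is a licit onset).
Between /u/ (V2) and /e/ (V3): /sl/ — entire cluster is a permitted onset → onset /sl/, coda ∅.
Between /e/ (V3) and /u/ (V4): just /m/ — single C goes to the following onset.
Between /u/ (V4) and /a/ (V5): /sl/ is a licit onset in full, so it all attaches to the next syllable.
Syllabification: sjemj.dju.sle.mu.slalr.
Syllable 4 is /mu/: onset /m/, nucleus /u/, coda ∅.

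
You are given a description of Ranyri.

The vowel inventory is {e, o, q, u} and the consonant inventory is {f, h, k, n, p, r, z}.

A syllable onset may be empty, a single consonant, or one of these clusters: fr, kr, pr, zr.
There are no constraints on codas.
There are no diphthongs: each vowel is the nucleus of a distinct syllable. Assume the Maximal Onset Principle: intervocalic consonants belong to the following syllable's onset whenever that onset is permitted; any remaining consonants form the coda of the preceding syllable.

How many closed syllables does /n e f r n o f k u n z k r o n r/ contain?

4

The vowels are e, o, u, o — 4 nuclei, so 4 syllables.
V1 /e/ – V2 /o/: /frn/ splits as /fr/ + /n/ (/n/ is the longest suffix that is a licit onset).
V2 /o/ – V3 /u/: /fk/ splits as /f/ + /k/ (/k/ is the longest suffix that is a licit onset).
V3 /u/ – V4 /o/: cluster /nzkr/ — the longest permitted-onset suffix is /kr/; onset = /kr/, preceding coda = /nz/.
Putting it together: nefr.nof.kunz.kronr.
Classifying each syllable: /nefr/ (closed), /nof/ (closed), /kunz/ (closed), /kronr/ (closed).
Closed syllables: 4.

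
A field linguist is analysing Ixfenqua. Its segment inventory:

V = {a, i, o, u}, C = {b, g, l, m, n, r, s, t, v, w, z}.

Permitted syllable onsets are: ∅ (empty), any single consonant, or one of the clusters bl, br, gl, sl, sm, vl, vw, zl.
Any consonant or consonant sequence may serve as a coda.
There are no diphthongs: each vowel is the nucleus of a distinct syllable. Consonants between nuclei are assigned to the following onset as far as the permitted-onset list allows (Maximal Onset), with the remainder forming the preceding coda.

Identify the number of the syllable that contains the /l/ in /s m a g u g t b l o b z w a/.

Vowels present: a, u, o, a; each is a nucleus, giving 4 syllables.
/a…u/ gap (V1→V2): just /g/ — single C goes to the following onset.
/u…o/ gap (V2→V3): cluster /gtbl/ — the longest permitted-onset suffix is /bl/; onset = /bl/, preceding coda = /gt/.
/o…a/ gap (V3→V4): /bzw/ — longest licit onset from the right is /w/, leaving /bz/ as coda.
Result: sma.gugt.blobz.wa.
The /l/ is in the onset of syllable 3 (/blobz/).

3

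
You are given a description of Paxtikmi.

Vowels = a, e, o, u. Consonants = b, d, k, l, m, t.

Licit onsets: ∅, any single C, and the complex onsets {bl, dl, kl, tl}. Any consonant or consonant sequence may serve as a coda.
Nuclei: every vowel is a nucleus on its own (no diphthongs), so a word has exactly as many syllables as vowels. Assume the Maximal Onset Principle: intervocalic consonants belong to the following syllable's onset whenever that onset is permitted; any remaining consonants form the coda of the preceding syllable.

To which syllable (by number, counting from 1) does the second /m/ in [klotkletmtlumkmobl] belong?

Nuclei (vowels): o, e, u, o → 4 syllables.
σ1/σ2 boundary: /tkl/; trying suffixes from longest down, /kl/ is the first permitted one, so coda /t/ | onset /kl/.
σ2/σ3 boundary: /tmtl/ — longest licit onset from the right is /tl/, leaving /tm/ as coda.
σ3/σ4 boundary: /mkm/; trying suffixes from longest down, /m/ is the first permitted one, so coda /mk/ | onset /m/.
Putting it together: klot.kletm.tlumk.mobl.
The second /m/ is in the coda of syllable 3 (/tlumk/).

3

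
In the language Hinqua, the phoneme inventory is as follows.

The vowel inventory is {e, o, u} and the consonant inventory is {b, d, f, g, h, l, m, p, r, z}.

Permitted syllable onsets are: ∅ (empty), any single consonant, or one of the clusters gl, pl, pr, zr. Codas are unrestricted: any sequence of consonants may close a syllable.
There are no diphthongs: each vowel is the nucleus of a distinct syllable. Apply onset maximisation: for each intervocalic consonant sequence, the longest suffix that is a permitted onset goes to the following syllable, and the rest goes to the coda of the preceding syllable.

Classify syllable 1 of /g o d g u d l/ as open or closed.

closed

The vowels are o, u — 2 nuclei, so 2 syllables.
σ1/σ2 boundary: cluster /dg/ — the longest permitted-onset suffix is /g/; onset = /g/, preceding coda = /d/.
Putting it together: god.gudl.
Syllable 1 is /god/ with coda /d/, so it is closed.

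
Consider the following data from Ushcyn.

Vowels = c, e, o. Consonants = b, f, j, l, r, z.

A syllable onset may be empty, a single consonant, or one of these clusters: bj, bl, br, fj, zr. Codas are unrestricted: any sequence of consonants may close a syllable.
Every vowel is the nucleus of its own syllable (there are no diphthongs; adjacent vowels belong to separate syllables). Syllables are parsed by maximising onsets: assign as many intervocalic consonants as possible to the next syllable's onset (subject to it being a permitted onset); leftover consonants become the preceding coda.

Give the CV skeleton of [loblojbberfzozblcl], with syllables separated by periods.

Vowels present: o, o, e, o, c; each is a nucleus, giving 5 syllables.
Between /o/ (V1) and /o/ (V2): cluster /bl/ — /bl/ is itself a permitted onset, so the whole cluster goes right; preceding coda = ∅.
Between /o/ (V2) and /e/ (V3): /jbb/ splits as /jb/ + /b/ (/b/ is the longest suffix that is a licit onset).
Between /e/ (V3) and /o/ (V4): cluster /rfz/ — the longest permitted-onset suffix is /z/; onset = /z/, preceding coda = /rf/.
Between /o/ (V4) and /c/ (V5): /zbl/ — longest licit onset from the right is /bl/, leaving /z/ as coda.
Result: lo.blojb.berf.zoz.blcl.
Mapping each syllable to C/V: /lo/ → CV, /blojb/ → CCVCC, /berf/ → CVCC, /zoz/ → CVC, /blcl/ → CCVC.

CV.CCVCC.CVCC.CVC.CCVC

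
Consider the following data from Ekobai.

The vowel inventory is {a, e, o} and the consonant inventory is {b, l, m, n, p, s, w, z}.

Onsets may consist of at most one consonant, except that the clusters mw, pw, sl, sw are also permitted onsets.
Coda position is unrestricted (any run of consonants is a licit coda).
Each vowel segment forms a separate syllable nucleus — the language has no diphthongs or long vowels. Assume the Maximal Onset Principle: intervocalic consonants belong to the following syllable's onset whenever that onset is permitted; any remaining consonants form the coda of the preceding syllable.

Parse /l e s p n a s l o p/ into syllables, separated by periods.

The vowels are e, a, o — 3 nuclei, so 3 syllables.
σ1/σ2 boundary: /spn/; trying suffixes from longest down, /n/ is the first permitted one, so coda /sp/ | onset /n/.
σ2/σ3 boundary: /sl/ — entire cluster is a permitted onset → onset /sl/, coda ∅.

lesp.na.slop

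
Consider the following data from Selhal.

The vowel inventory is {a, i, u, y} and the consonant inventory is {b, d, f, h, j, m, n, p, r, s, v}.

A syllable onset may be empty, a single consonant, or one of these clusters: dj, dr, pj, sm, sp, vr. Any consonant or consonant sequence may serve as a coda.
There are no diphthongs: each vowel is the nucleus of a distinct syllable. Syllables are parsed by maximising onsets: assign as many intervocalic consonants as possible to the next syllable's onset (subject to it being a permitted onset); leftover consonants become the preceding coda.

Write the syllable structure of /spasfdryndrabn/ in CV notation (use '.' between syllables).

CCVCC.CCVC.CCVCC

Nuclei (vowels): a, y, a → 3 syllables.
σ1/σ2 boundary: /sfdr/ — longest licit onset from the right is /dr/, leaving /sf/ as coda.
σ2/σ3 boundary: /ndr/ — longest licit onset from the right is /dr/, leaving /n/ as coda.
Syllabification: spasf.dryn.drabn.
Mapping each syllable to C/V: /spasf/ → CCVCC, /dryn/ → CCVC, /drabn/ → CCVCC.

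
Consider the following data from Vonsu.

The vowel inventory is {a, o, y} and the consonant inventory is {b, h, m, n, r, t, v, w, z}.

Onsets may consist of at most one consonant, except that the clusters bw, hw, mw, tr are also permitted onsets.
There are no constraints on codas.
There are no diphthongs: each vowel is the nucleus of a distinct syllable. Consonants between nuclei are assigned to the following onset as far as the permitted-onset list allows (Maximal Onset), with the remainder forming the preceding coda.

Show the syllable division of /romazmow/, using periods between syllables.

ro.maz.mow

The vowels are o, a, o — 3 nuclei, so 3 syllables.
V1 /o/ – V2 /a/: /m/ → onset of the next syllable (single consonants are always licit onsets).
V2 /a/ – V3 /o/: /zm/ splits as /z/ + /m/ (/m/ is the longest suffix that is a licit onset).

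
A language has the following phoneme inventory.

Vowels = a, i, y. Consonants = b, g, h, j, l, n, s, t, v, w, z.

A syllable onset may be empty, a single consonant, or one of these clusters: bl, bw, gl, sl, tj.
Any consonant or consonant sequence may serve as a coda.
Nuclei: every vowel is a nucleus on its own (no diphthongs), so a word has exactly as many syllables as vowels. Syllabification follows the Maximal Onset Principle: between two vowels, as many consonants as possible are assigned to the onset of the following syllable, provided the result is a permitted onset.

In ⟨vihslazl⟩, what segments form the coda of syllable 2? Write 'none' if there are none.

Vowels present: i, a; each is a nucleus, giving 2 syllables.
V1 /i/ – V2 /a/: cluster /hsl/ — the longest permitted-onset suffix is /sl/; onset = /sl/, preceding coda = /h/.
Result: vih.slazl.
Syllable 2 is /slazl/: onset /sl/, nucleus /a/, coda /zl/.

zl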